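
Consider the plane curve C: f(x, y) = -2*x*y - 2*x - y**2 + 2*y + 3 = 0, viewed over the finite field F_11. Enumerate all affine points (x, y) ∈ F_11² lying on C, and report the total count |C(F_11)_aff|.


Affine F_11-points: {(0, 3), (0, 10), (1, 1), (1, 10), (2, 10), (3, 8), (3, 10), (4, 6), (4, 10), (5, 4), (5, 10), (6, 2), (6, 10), (7, 0), (7, 10), (8, 9), (8, 10), (9, 7), (9, 10), (10, 5), (10, 10)}; count = 21.

For each of the 121 pairs (x, y) ∈ F_11², evaluate f(x, y) mod 11. Record the zeros.
  x = 0: [0↦3, 1↦4, 2↦3, 3↦0, 4↦6, 5↦10, 6↦1, 7↦1, 8↦10, 9↦6, 10↦0]  zeros at y ∈ {3, 10}
  x = 1: [0↦1, 1↦0, 2↦8, 3↦3, 4↦7, 5↦9, 6↦9, 7↦7, 8↦3, 9↦8, 10↦0]  zeros at y ∈ {1, 10}
  x = 2: [0↦10, 1↦7, 2↦2, 3↦6, 4↦8, 5↦8, 6↦6, 7↦2, 8↦7, 9↦10, 10↦0]  zeros at y ∈ {10}
  x = 3: [0↦8, 1↦3, 2↦7, 3↦9, 4↦9, 5↦7, 6↦3, 7↦8, 8↦0, 9↦1, 10↦0]  zeros at y ∈ {8, 10}
  x = 4: [0↦6, 1↦10, 2↦1, 3↦1, 4↦10, 5↦6, 6↦0, 7↦3, 8↦4, 9↦3, 10↦0]  zeros at y ∈ {6, 10}
  x = 5: [0↦4, 1↦6, 2↦6, 3↦4, 4↦0, 5↦5, 6↦8, 7↦9, 8↦8, 9↦5, 10↦0]  zeros at y ∈ {4, 10}
  x = 6: [0↦2, 1↦2, 2↦0, 3↦7, 4↦1, 5↦4, 6↦5, 7↦4, 8↦1, 9↦7, 10↦0]  zeros at y ∈ {2, 10}
  x = 7: [0↦0, 1↦9, 2↦5, 3↦10, 4↦2, 5↦3, 6↦2, 7↦10, 8↦5, 9↦9, 10↦0]  zeros at y ∈ {0, 10}
  x = 8: [0↦9, 1↦5, 2↦10, 3↦2, 4↦3, 5↦2, 6↦10, 7↦5, 8↦9, 9↦0, 10↦0]  zeros at y ∈ {9, 10}
  x = 9: [0↦7, 1↦1, 2↦4, 3↦5, 4↦4, 5↦1, 6↦7, 7↦0, 8↦2, 9↦2, 10↦0]  zeros at y ∈ {7, 10}
  x = 10: [0↦5, 1↦8, 2↦9, 3↦8, 4↦5, 5↦0, 6↦4, 7↦6, 8↦6, 9↦4, 10↦0]  zeros at y ∈ {5, 10}
Collecting zeros: affine points = {(0, 3), (0, 10), (1, 1), (1, 10), (2, 10), (3, 8), (3, 10), (4, 6), (4, 10), (5, 4), (5, 10), (6, 2), (6, 10), (7, 0), (7, 10), (8, 9), (8, 10), (9, 7), (9, 10), (10, 5), (10, 10)}.
Total count |C(F_11)_aff| = 21.


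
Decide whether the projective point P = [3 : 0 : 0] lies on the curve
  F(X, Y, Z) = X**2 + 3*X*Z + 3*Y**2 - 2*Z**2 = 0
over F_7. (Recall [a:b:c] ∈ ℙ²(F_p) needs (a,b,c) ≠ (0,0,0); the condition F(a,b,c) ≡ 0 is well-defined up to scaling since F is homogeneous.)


F(3,0,0) ≡ 2 (mod 7); P is NOT on the curve.

Evaluate F(3, 0, 0) term-by-term (mod 7).
  X**2 ↦ 1·9·1·1 = 9
  3*X*Z ↦ 3·3·1·0 = 0
  3*Y**2 ↦ 3·1·0·1 = 0
  -2*Z**2 ↦ -2·1·1·0 = 0
Sum: F(3, 0, 0) = (9) + (0) + (0) + (0) = 9.
Reducing mod 7: 9 ≡ 2 (mod 7).
Since F(a, b, c) ≡ 2 ≠ 0 (mod 7), P does NOT lie on the curve.


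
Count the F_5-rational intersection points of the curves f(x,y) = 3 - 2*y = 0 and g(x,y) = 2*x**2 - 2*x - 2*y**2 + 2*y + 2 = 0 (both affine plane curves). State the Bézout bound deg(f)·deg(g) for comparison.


Common zeros: {(3, 4)}; count = 1; Bézout bound = 2.

deg(f) = 1, deg(g) = 2, so Bézout bound = 2.
Scan x ∈ F_5. For each x, list the y ∈ F_5 with f(x, y) ≡ 0 and those with g(x, y) ≡ 0 (mod 5); the common zeros in that column are the intersection.
  x = 0: f ≡ 0 at y ∈ {4}; g ≡ 0 at y ∈ {3}; common: ∅.
  x = 1: f ≡ 0 at y ∈ {4}; g ≡ 0 at y ∈ {3}; common: ∅.
  x = 2: f ≡ 0 at y ∈ {4}; g ≡ 0 at y ∈ ∅; common: ∅.
  x = 3: f ≡ 0 at y ∈ {4}; g ≡ 0 at y ∈ {2, 4}; common: {4}.
  x = 4: f ≡ 0 at y ∈ {4}; g ≡ 0 at y ∈ ∅; common: ∅.
Collecting: common zeros = {(3, 4)}, so the count is 1.
Comparison with the Bézout bound: 1 ≤ 2 = deg(f)·deg(g), as expected for curves with no common component (the affine F_5-count falls short of the bound because intersections may lie at infinity, over extension fields, or carry multiplicity).


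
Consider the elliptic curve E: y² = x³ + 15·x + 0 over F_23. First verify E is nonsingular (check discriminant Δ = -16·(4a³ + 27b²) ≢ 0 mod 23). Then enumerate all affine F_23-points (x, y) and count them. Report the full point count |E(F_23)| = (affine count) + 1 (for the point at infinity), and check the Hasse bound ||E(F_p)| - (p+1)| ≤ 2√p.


Affine points = {(0, 0), (1, 4), (1, 19), (3, 7), (3, 16), (4, 3), (4, 20), (5, 4), (5, 19), (9, 6), (9, 17), (10, 0), (11, 1), (11, 22), (13, 0), (15, 9), (15, 14), (16, 9), (16, 14), (17, 4), (17, 19), (21, 10), (21, 13)}; affine count = 23; |E(F_23)| = 24.

Discriminant check: Δ ∝ 4a³ + 27b² = 4·15³ + 27·0² = 4·3375 + 27·0 ≡ 22 (mod 23). Nonzero ⇒ E is nonsingular.
For each x ∈ F_23, compute rhs = x³ + 15·x + 0 mod 23, then count y ∈ F_23 with y² ≡ rhs.
  x = 0: rhs = 0, matching y values: 0 (1 points).
  x = 1: rhs = 16, matching y values: 4, 19 (2 points).
  x = 2: rhs = 15, matching y values: none (0 points).
  x = 3: rhs = 3, matching y values: 7, 16 (2 points).
  x = 4: rhs = 9, matching y values: 3, 20 (2 points).
  x = 5: rhs = 16, matching y values: 4, 19 (2 points).
  x = 6: rhs = 7, matching y values: none (0 points).
  x = 7: rhs = 11, matching y values: none (0 points).
  x = 8: rhs = 11, matching y values: none (0 points).
  x = 9: rhs = 13, matching y values: 6, 17 (2 points).
  x = 10: rhs = 0, matching y values: 0 (1 points).
  x = 11: rhs = 1, matching y values: 1, 22 (2 points).
  x = 12: rhs = 22, matching y values: none (0 points).
  x = 13: rhs = 0, matching y values: 0 (1 points).
  x = 14: rhs = 10, matching y values: none (0 points).
  x = 15: rhs = 12, matching y values: 9, 14 (2 points).
  x = 16: rhs = 12, matching y values: 9, 14 (2 points).
  x = 17: rhs = 16, matching y values: 4, 19 (2 points).
  x = 18: rhs = 7, matching y values: none (0 points).
  x = 19: rhs = 14, matching y values: none (0 points).
  x = 20: rhs = 20, matching y values: none (0 points).
  x = 21: rhs = 8, matching y values: 10, 13 (2 points).
  x = 22: rhs = 7, matching y values: none (0 points).
Total affine count: 23.
Full point count |E(F_23)| = 23 + 1 = 24.
Hasse bound: |24 − (23+1)| = |0| = 0 ≤ 2√23 ≈ 9.5917 ✓.


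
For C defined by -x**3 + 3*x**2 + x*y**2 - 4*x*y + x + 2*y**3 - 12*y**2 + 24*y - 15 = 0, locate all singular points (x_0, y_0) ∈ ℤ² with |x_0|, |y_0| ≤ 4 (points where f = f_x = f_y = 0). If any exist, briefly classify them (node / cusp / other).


Singular points: {(1, 2)}; classification: cusp.

Compute partial derivatives:
  f_x = -3*x**2 + 6*x + y**2 - 4*y + 1.
  f_y = 2*x*y - 4*x + 6*y**2 - 24*y + 24.
Scan x_0 ∈ {−4, ..., 4}. For each x_0, f_y(x_0, y) is a polynomial in y; find its integer roots y ∈ {−4, ..., 4}, then test f_x and f at those candidates.
  x = -4: f_y(-4, y) = 6*y**2 - 32*y + 40; vanishes at y ∈ {2}. (-4, 2): f_x = -75 ≠ 0.
  x = -3: f_y(-3, y) = 6*y**2 - 30*y + 36; vanishes at y ∈ {2, 3}. (-3, 2): f_x = -48 ≠ 0; (-3, 3): f_x = -47 ≠ 0.
  x = -2: f_y(-2, y) = 6*y**2 - 28*y + 32; vanishes at y ∈ {2}. (-2, 2): f_x = -27 ≠ 0.
  x = -1: f_y(-1, y) = 6*y**2 - 26*y + 28; vanishes at y ∈ {2}. (-1, 2): f_x = -12 ≠ 0.
  x = 0: f_y(0, y) = 6*y**2 - 24*y + 24; vanishes at y ∈ {2}. (0, 2): f_x = -3 ≠ 0.
  x = 1: f_y(1, y) = 6*y**2 - 22*y + 20; vanishes at y ∈ {2}. (1, 2): f_x = 0, f = 0 — SINGULAR.
  x = 2: f_y(2, y) = 6*y**2 - 20*y + 16; vanishes at y ∈ {2}. (2, 2): f_x = -3 ≠ 0.
  x = 3: f_y(3, y) = 6*y**2 - 18*y + 12; vanishes at y ∈ {1, 2}. (3, 1): f_x = -11 ≠ 0; (3, 2): f_x = -12 ≠ 0.
  x = 4: f_y(4, y) = 6*y**2 - 16*y + 8; vanishes at y ∈ {2}. (4, 2): f_x = -27 ≠ 0.
Only singular point on the grid: (1, 2).
Classify: substitute x = 1 + u, y = 2 + v and expand: f = -u**3 + u*v**2 + 2*v**3 + v**2.
No constant or linear terms (consistent with a singular point). Quadratic part: v**2. Cubic part: -u**3 + u*v**2 + 2*v**3.
The quadratic part v**2 is a perfect square, so there is a single (double) tangent line v = 0, i.e. y = 2. Restricting the cubic part to that line (v = 0) leaves -u**3 ≠ 0, so f is not divisible by v and the branch is v² ≈ u**3 to lowest order — this is a cusp.
Classification: cusp.


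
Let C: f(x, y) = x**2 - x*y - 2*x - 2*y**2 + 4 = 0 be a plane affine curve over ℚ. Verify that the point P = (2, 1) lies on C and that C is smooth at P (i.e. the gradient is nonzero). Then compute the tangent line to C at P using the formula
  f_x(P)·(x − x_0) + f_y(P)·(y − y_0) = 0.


Tangent line at P: x - 6*y + 4 = 0.

Step 1: f(2, 1) = 0, so P lies on C.
Step 2: partial derivatives
  f_x(x, y) = 2*x - y - 2, f_y(x, y) = -x - 4*y.
  f_x(P) = 1, f_y(P) = -6 (gradient nonzero, so P is smooth).
Step 3: tangent line at P: 1·(x − 2) + -6·(y − 1) = 0.
Expanding: x - 6*y + 4 = 0.


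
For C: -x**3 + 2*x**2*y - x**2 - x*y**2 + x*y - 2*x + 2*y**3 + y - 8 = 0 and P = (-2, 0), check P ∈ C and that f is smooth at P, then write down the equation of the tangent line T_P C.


Tangent line at P: -10*x + 7*y - 20 = 0.

Step 1: f(-2, 0) = 0, so P lies on C.
Step 2: partial derivatives
  f_x(x, y) = -3*x**2 + 4*x*y - 2*x - y**2 + y - 2, f_y(x, y) = 2*x**2 - 2*x*y + x + 6*y**2 + 1.
  f_x(P) = -10, f_y(P) = 7 (gradient nonzero, so P is smooth).
Step 3: tangent line at P: -10·(x − -2) + 7·(y − 0) = 0.
Expanding: -10*x + 7*y - 20 = 0.


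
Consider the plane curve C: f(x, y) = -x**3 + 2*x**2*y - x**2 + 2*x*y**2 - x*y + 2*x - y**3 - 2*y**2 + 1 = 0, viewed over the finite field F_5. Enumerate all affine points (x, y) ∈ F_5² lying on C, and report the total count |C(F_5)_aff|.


Affine F_5-points: {(0, 2), (0, 4), (1, 2), (2, 1), (2, 2), (2, 4), (3, 3), (4, 3)}; count = 8.

For each of the 25 pairs (x, y) ∈ F_5², evaluate f(x, y) mod 5. Record the zeros.
  x = 0: [0↦1, 1↦3, 2↦0, 3↦1, 4↦0]  zeros at y ∈ {2, 4}
  x = 1: [0↦1, 1↦1, 2↦0, 3↦2, 4↦1]  zeros at y ∈ {2}
  x = 2: [0↦3, 1↦0, 2↦0, 3↦2, 4↦0]  zeros at y ∈ {1, 2, 4}
  x = 3: [0↦1, 1↦4, 2↦4, 3↦0, 4↦1]  zeros at y ∈ {3}
  x = 4: [0↦4, 1↦2, 2↦1, 3↦0, 4↦3]  zeros at y ∈ {3}
Collecting zeros: affine points = {(0, 2), (0, 4), (1, 2), (2, 1), (2, 2), (2, 4), (3, 3), (4, 3)}.
Total count |C(F_5)_aff| = 8.


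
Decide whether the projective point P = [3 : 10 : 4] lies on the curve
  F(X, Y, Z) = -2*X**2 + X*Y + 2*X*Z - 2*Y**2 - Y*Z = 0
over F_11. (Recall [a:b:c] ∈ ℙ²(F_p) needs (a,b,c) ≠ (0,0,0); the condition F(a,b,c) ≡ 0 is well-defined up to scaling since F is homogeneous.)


F(3,10,4) ≡ 5 (mod 11); P is NOT on the curve.

Evaluate F(3, 10, 4) term-by-term (mod 11).
  -2*X**2 ↦ -2·9·1·1 = -18
  X*Y ↦ 1·3·10·1 = 30
  2*X*Z ↦ 2·3·1·4 = 24
  -2*Y**2 ↦ -2·1·100·1 = -200
  -Y*Z ↦ -1·1·10·4 = -40
Sum: F(3, 10, 4) = (-18) + (30) + (24) + (-200) + (-40) = -204.
Reducing mod 11: -204 ≡ 5 (mod 11).
Since F(a, b, c) ≡ 5 ≠ 0 (mod 11), P does NOT lie on the curve.


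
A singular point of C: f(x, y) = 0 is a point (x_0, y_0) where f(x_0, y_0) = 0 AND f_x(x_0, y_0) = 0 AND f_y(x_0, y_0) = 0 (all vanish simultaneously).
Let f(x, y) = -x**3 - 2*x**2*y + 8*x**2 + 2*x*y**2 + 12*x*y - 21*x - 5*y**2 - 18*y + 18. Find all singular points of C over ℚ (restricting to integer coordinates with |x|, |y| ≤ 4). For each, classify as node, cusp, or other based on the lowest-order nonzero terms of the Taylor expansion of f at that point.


Singular points: {(3, 0)}; classification: node.

Compute partial derivatives:
  f_x = -3*x**2 - 4*x*y + 16*x + 2*y**2 + 12*y - 21.
  f_y = -2*x**2 + 4*x*y + 12*x - 10*y - 18.
Scan x_0 ∈ {−4, ..., 4}. For each x_0, f_y(x_0, y) is a polynomial in y; find its integer roots y ∈ {−4, ..., 4}, then test f_x and f at those candidates.
  x = -4: f_y(-4, y) = -26*y - 98; no integer root y with |y| ≤ 4.
  x = -3: f_y(-3, y) = -22*y - 72; no integer root y with |y| ≤ 4.
  x = -2: f_y(-2, y) = -18*y - 50; no integer root y with |y| ≤ 4.
  x = -1: f_y(-1, y) = -14*y - 32; no integer root y with |y| ≤ 4.
  x = 0: f_y(0, y) = -10*y - 18; no integer root y with |y| ≤ 4.
  x = 1: f_y(1, y) = -6*y - 8; no integer root y with |y| ≤ 4.
  x = 2: f_y(2, y) = -2*y - 2; vanishes at y ∈ {-1}. (2, -1): f_x = -3 ≠ 0.
  x = 3: f_y(3, y) = 2*y; vanishes at y ∈ {0}. (3, 0): f_x = 0, f = 0 — SINGULAR.
  x = 4: f_y(4, y) = 6*y - 2; no integer root y with |y| ≤ 4.
Only singular point on the grid: (3, 0).
Classify: substitute x = 3 + u, y = 0 + v and expand: f = -u**3 - 2*u**2*v - u**2 + 2*u*v**2 + v**2.
No constant or linear terms (consistent with a singular point). Quadratic part: -u**2 + v**2. Cubic part: -u**3 - 2*u**2*v + 2*u*v**2.
The quadratic part v**2 - u**2 = (v − u)(v + u) splits into two distinct linear factors, so there are two distinct tangent lines y − 0 = ±(x − 3) — this is a node (ordinary double point).
Classification: node.


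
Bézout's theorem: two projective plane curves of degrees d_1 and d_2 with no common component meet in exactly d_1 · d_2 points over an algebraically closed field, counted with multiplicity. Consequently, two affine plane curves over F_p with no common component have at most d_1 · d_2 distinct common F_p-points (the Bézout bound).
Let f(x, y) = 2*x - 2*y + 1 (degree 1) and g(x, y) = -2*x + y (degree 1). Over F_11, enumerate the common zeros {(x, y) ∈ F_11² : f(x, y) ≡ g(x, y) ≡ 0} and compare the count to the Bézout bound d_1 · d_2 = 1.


Common zeros: {(6, 1)}; count = 1; Bézout bound = 1.

deg(f) = 1, deg(g) = 1, so Bézout bound = 1.
Scan x ∈ F_11. For each x, list the y ∈ F_11 with f(x, y) ≡ 0 and those with g(x, y) ≡ 0 (mod 11); the common zeros in that column are the intersection.
  x = 0: f ≡ 0 at y ∈ {6}; g ≡ 0 at y ∈ {0}; common: ∅.
  x = 1: f ≡ 0 at y ∈ {7}; g ≡ 0 at y ∈ {2}; common: ∅.
  x = 2: f ≡ 0 at y ∈ {8}; g ≡ 0 at y ∈ {4}; common: ∅.
  x = 3: f ≡ 0 at y ∈ {9}; g ≡ 0 at y ∈ {6}; common: ∅.
  x = 4: f ≡ 0 at y ∈ {10}; g ≡ 0 at y ∈ {8}; common: ∅.
  x = 5: f ≡ 0 at y ∈ {0}; g ≡ 0 at y ∈ {10}; common: ∅.
  x = 6: f ≡ 0 at y ∈ {1}; g ≡ 0 at y ∈ {1}; common: {1}.
  x = 7: f ≡ 0 at y ∈ {2}; g ≡ 0 at y ∈ {3}; common: ∅.
  x = 8: f ≡ 0 at y ∈ {3}; g ≡ 0 at y ∈ {5}; common: ∅.
  x = 9: f ≡ 0 at y ∈ {4}; g ≡ 0 at y ∈ {7}; common: ∅.
  x = 10: f ≡ 0 at y ∈ {5}; g ≡ 0 at y ∈ {9}; common: ∅.
Collecting: common zeros = {(6, 1)}, so the count is 1.
Comparison with the Bézout bound: 1 ≤ 1 = deg(f)·deg(g), as expected for curves with no common component (the bound is attained).


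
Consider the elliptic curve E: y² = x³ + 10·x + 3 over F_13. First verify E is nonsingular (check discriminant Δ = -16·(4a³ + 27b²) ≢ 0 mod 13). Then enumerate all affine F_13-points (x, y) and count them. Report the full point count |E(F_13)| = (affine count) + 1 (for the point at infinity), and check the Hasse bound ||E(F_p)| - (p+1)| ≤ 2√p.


Affine points = {(0, 4), (0, 9), (1, 1), (1, 12), (4, 4), (4, 9), (5, 3), (5, 10), (7, 0), (8, 6), (8, 7), (9, 4), (9, 9), (11, 1), (11, 12)}; affine count = 15; |E(F_13)| = 16.

Discriminant check: Δ ∝ 4a³ + 27b² = 4·10³ + 27·3² = 4·1000 + 27·9 ≡ 5 (mod 13). Nonzero ⇒ E is nonsingular.
For each x ∈ F_13, compute rhs = x³ + 10·x + 3 mod 13, then count y ∈ F_13 with y² ≡ rhs.
  x = 0: rhs = 3, matching y values: 4, 9 (2 points).
  x = 1: rhs = 1, matching y values: 1, 12 (2 points).
  x = 2: rhs = 5, matching y values: none (0 points).
  x = 3: rhs = 8, matching y values: none (0 points).
  x = 4: rhs = 3, matching y values: 4, 9 (2 points).
  x = 5: rhs = 9, matching y values: 3, 10 (2 points).
  x = 6: rhs = 6, matching y values: none (0 points).
  x = 7: rhs = 0, matching y values: 0 (1 points).
  x = 8: rhs = 10, matching y values: 6, 7 (2 points).
  x = 9: rhs = 3, matching y values: 4, 9 (2 points).
  x = 10: rhs = 11, matching y values: none (0 points).
  x = 11: rhs = 1, matching y values: 1, 12 (2 points).
  x = 12: rhs = 5, matching y values: none (0 points).
Total affine count: 15.
Full point count |E(F_13)| = 15 + 1 = 16.
Hasse bound: |16 − (13+1)| = |2| = 2 ≤ 2√13 ≈ 7.2111 ✓.


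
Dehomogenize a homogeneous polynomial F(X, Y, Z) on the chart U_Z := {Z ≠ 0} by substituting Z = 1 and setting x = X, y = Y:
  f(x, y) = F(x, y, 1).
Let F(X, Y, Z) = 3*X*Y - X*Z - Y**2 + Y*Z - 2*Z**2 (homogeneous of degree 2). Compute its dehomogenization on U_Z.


f(x, y) = 3*x*y - x - y**2 + y - 2

On U_Z we set Z = 1. Each monomial c·X^i·Y^j·Z^k in F becomes c·x^i·y^j·1^k = c·x^i·y^j.
Substituting Z = 1: F(X, Y, 1) = 3*x*y - x - y**2 + y - 2.
Note: deg(f) ≤ deg(F) = 2; strict inequality happens when F is divisible by Z (lost terms).


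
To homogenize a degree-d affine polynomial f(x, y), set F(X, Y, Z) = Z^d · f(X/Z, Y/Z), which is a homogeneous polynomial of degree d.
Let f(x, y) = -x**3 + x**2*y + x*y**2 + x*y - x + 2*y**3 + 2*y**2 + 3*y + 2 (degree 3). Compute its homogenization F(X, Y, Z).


F(X, Y, Z) = -X**3 + X**2*Y + X*Y**2 + X*Y*Z - X*Z**2 + 2*Y**3 + 2*Y**2*Z + 3*Y*Z**2 + 2*Z**3

deg(f) = 3.
Substitute x = X/Z, y = Y/Z into f, then multiply by Z^3.
  monomial -1·x^3·y^0 ↦ -1·X^3·Y^0·Z^0.
  monomial 1·x^2·y^1 ↦ 1·X^2·Y^1·Z^0.
  monomial 1·x^1·y^2 ↦ 1·X^1·Y^2·Z^0.
  monomial 1·x^1·y^1 ↦ 1·X^1·Y^1·Z^1.
  monomial -1·x^1·y^0 ↦ -1·X^1·Y^0·Z^2.
  monomial 2·x^0·y^3 ↦ 2·X^0·Y^3·Z^0.
  monomial 2·x^0·y^2 ↦ 2·X^0·Y^2·Z^1.
  monomial 3·x^0·y^1 ↦ 3·X^0·Y^1·Z^2.
  monomial 2·x^0·y^0 ↦ 2·X^0·Y^0·Z^3.
Collecting: F(X, Y, Z) = -X**3 + X**2*Y + X*Y**2 + X*Y*Z - X*Z**2 + 2*Y**3 + 2*Y**2*Z + 3*Y*Z**2 + 2*Z**3.


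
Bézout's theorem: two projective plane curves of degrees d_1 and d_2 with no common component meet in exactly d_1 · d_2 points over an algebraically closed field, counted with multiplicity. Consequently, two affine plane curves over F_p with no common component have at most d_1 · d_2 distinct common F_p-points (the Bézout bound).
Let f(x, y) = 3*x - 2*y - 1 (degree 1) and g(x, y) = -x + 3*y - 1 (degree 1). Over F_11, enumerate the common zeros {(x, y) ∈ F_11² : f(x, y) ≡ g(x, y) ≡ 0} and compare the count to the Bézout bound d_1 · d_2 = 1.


Common zeros: {(7, 10)}; count = 1; Bézout bound = 1.

deg(f) = 1, deg(g) = 1, so Bézout bound = 1.
Scan x ∈ F_11. For each x, list the y ∈ F_11 with f(x, y) ≡ 0 and those with g(x, y) ≡ 0 (mod 11); the common zeros in that column are the intersection.
  x = 0: f ≡ 0 at y ∈ {5}; g ≡ 0 at y ∈ {4}; common: ∅.
  x = 1: f ≡ 0 at y ∈ {1}; g ≡ 0 at y ∈ {8}; common: ∅.
  x = 2: f ≡ 0 at y ∈ {8}; g ≡ 0 at y ∈ {1}; common: ∅.
  x = 3: f ≡ 0 at y ∈ {4}; g ≡ 0 at y ∈ {5}; common: ∅.
  x = 4: f ≡ 0 at y ∈ {0}; g ≡ 0 at y ∈ {9}; common: ∅.
  x = 5: f ≡ 0 at y ∈ {7}; g ≡ 0 at y ∈ {2}; common: ∅.
  x = 6: f ≡ 0 at y ∈ {3}; g ≡ 0 at y ∈ {6}; common: ∅.
  x = 7: f ≡ 0 at y ∈ {10}; g ≡ 0 at y ∈ {10}; common: {10}.
  x = 8: f ≡ 0 at y ∈ {6}; g ≡ 0 at y ∈ {3}; common: ∅.
  x = 9: f ≡ 0 at y ∈ {2}; g ≡ 0 at y ∈ {7}; common: ∅.
  x = 10: f ≡ 0 at y ∈ {9}; g ≡ 0 at y ∈ {0}; common: ∅.
Collecting: common zeros = {(7, 10)}, so the count is 1.
Comparison with the Bézout bound: 1 ≤ 1 = deg(f)·deg(g), as expected for curves with no common component (the bound is attained).


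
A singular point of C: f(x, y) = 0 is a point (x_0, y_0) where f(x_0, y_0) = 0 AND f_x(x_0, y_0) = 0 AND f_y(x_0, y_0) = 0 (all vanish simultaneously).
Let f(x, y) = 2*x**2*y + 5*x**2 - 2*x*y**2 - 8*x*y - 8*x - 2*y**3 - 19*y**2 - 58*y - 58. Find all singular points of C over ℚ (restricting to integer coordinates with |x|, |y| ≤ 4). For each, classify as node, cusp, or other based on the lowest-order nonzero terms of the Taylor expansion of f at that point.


Singular points: {(-1, -3)}; classification: node.

Compute partial derivatives:
  f_x = 4*x*y + 10*x - 2*y**2 - 8*y - 8.
  f_y = 2*x**2 - 4*x*y - 8*x - 6*y**2 - 38*y - 58.
Scan x_0 ∈ {−4, ..., 4}. For each x_0, f_y(x_0, y) is a polynomial in y; find its integer roots y ∈ {−4, ..., 4}, then test f_x and f at those candidates.
  x = -4: f_y(-4, y) = -6*y**2 - 22*y + 6; no integer root y with |y| ≤ 4.
  x = -3: f_y(-3, y) = -6*y**2 - 26*y - 16; no integer root y with |y| ≤ 4.
  x = -2: f_y(-2, y) = -6*y**2 - 30*y - 34; no integer root y with |y| ≤ 4.
  x = -1: f_y(-1, y) = -6*y**2 - 34*y - 48; vanishes at y ∈ {-3}. (-1, -3): f_x = 0, f = 0 — SINGULAR.
  x = 0: f_y(0, y) = -6*y**2 - 38*y - 58; no integer root y with |y| ≤ 4.
  x = 1: f_y(1, y) = -6*y**2 - 42*y - 64; no integer root y with |y| ≤ 4.
  x = 2: f_y(2, y) = -6*y**2 - 46*y - 66; no integer root y with |y| ≤ 4.
  x = 3: f_y(3, y) = -6*y**2 - 50*y - 64; no integer root y with |y| ≤ 4.
  x = 4: f_y(4, y) = -6*y**2 - 54*y - 58; no integer root y with |y| ≤ 4.
Only singular point on the grid: (-1, -3).
Classify: substitute x = -1 + u, y = -3 + v and expand: f = 2*u**2*v - u**2 - 2*u*v**2 - 2*v**3 + v**2.
No constant or linear terms (consistent with a singular point). Quadratic part: -u**2 + v**2. Cubic part: 2*u**2*v - 2*u*v**2 - 2*v**3.
The quadratic part v**2 - u**2 = (v − u)(v + u) splits into two distinct linear factors, so there are two distinct tangent lines y − -3 = ±(x − -1) — this is a node (ordinary double point).
Classification: node.


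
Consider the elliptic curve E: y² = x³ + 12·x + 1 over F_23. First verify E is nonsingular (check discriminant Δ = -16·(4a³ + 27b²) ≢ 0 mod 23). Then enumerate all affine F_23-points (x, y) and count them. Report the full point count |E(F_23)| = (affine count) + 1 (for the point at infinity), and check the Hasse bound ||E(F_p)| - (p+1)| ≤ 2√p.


Affine points = {(0, 1), (0, 22), (3, 8), (3, 15), (5, 5), (5, 18), (6, 6), (6, 17), (13, 10), (13, 13), (17, 9), (17, 14), (18, 0), (19, 2), (19, 21)}; affine count = 15; |E(F_23)| = 16.

Discriminant check: Δ ∝ 4a³ + 27b² = 4·12³ + 27·1² = 4·1728 + 27·1 ≡ 16 (mod 23). Nonzero ⇒ E is nonsingular.
For each x ∈ F_23, compute rhs = x³ + 12·x + 1 mod 23, then count y ∈ F_23 with y² ≡ rhs.
  x = 0: rhs = 1, matching y values: 1, 22 (2 points).
  x = 1: rhs = 14, matching y values: none (0 points).
  x = 2: rhs = 10, matching y values: none (0 points).
  x = 3: rhs = 18, matching y values: 8, 15 (2 points).
  x = 4: rhs = 21, matching y values: none (0 points).
  x = 5: rhs = 2, matching y values: 5, 18 (2 points).
  x = 6: rhs = 13, matching y values: 6, 17 (2 points).
  x = 7: rhs = 14, matching y values: none (0 points).
  x = 8: rhs = 11, matching y values: none (0 points).
  x = 9: rhs = 10, matching y values: none (0 points).
  x = 10: rhs = 17, matching y values: none (0 points).
  x = 11: rhs = 15, matching y values: none (0 points).
  x = 12: rhs = 10, matching y values: none (0 points).
  x = 13: rhs = 8, matching y values: 10, 13 (2 points).
  x = 14: rhs = 15, matching y values: none (0 points).
  x = 15: rhs = 14, matching y values: none (0 points).
  x = 16: rhs = 11, matching y values: none (0 points).
  x = 17: rhs = 12, matching y values: 9, 14 (2 points).
  x = 18: rhs = 0, matching y values: 0 (1 points).
  x = 19: rhs = 4, matching y values: 2, 21 (2 points).
  x = 20: rhs = 7, matching y values: none (0 points).
  x = 21: rhs = 15, matching y values: none (0 points).
  x = 22: rhs = 11, matching y values: none (0 points).
Total affine count: 15.
Full point count |E(F_23)| = 15 + 1 = 16.
Hasse bound: |16 − (23+1)| = |-8| = 8 ≤ 2√23 ≈ 9.5917 ✓.


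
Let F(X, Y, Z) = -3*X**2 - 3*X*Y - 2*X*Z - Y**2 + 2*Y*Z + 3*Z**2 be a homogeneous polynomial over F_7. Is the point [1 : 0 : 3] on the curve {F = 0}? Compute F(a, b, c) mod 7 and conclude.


F(1,0,3) ≡ 4 (mod 7); P is NOT on the curve.

Evaluate F(1, 0, 3) term-by-term (mod 7).
  -3*X**2 ↦ -3·1·1·1 = -3
  -3*X*Y ↦ -3·1·0·1 = 0
  -2*X*Z ↦ -2·1·1·3 = -6
  -Y**2 ↦ -1·1·0·1 = 0
  2*Y*Z ↦ 2·1·0·3 = 0
  3*Z**2 ↦ 3·1·1·9 = 27
Sum: F(1, 0, 3) = (-3) + (0) + (-6) + (0) + (0) + (27) = 18.
Reducing mod 7: 18 ≡ 4 (mod 7).
Since F(a, b, c) ≡ 4 ≠ 0 (mod 7), P does NOT lie on the curve.


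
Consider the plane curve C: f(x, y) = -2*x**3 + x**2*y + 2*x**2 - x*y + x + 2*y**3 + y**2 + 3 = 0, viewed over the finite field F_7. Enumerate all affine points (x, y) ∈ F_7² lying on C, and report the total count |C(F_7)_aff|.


Affine F_7-points: {(0, 4), (1, 1), (2, 2), (3, 1)}; count = 4.

For each of the 49 pairs (x, y) ∈ F_7², evaluate f(x, y) mod 7. Record the zeros.
  x = 0: [0↦3, 1↦6, 2↦2, 3↦3, 4↦0, 5↦5, 6↦2]  zeros at y ∈ {4}
  x = 1: [0↦4, 1↦0, 2↦3, 3↦4, 4↦1, 5↦6, 6↦3]  zeros at y ∈ {1}
  x = 2: [0↦4, 1↦2, 2↦0, 3↦3, 4↦2, 5↦2, 6↦1]  zeros at y ∈ {2}
  x = 3: [0↦5, 1↦0, 2↦2, 3↦2, 4↦5, 5↦2, 6↦5]  zeros at y ∈ {1}
  x = 4: [0↦2, 1↦3, 2↦4, 3↦3, 4↦5, 5↦1, 6↦3]  zeros at y ∈ ∅
  x = 5: [0↦4, 1↦6, 2↦1, 3↦1, 4↦4, 5↦1, 6↦4]  zeros at y ∈ ∅
  x = 6: [0↦6, 1↦4, 2↦2, 3↦5, 4↦4, 5↦4, 6↦3]  zeros at y ∈ ∅
Collecting zeros: affine points = {(0, 4), (1, 1), (2, 2), (3, 1)}.
Total count |C(F_7)_aff| = 4.


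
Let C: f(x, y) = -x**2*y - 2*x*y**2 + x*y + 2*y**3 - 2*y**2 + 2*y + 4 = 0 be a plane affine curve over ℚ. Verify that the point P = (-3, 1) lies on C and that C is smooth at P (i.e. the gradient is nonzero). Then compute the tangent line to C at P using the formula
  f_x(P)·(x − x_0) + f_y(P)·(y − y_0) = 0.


Tangent line at P: 5*x + 4*y + 11 = 0.

Step 1: f(-3, 1) = 0, so P lies on C.
Step 2: partial derivatives
  f_x(x, y) = -2*x*y - 2*y**2 + y, f_y(x, y) = -x**2 - 4*x*y + x + 6*y**2 - 4*y + 2.
  f_x(P) = 5, f_y(P) = 4 (gradient nonzero, so P is smooth).
Step 3: tangent line at P: 5·(x − -3) + 4·(y − 1) = 0.
Expanding: 5*x + 4*y + 11 = 0.


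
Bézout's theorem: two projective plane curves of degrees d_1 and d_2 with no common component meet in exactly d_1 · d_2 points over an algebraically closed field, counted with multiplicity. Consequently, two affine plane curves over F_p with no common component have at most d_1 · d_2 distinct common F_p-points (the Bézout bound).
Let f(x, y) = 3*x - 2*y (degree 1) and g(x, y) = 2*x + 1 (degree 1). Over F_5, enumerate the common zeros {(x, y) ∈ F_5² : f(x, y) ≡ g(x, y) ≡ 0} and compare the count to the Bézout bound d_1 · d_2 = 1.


Common zeros: {(2, 3)}; count = 1; Bézout bound = 1.

deg(f) = 1, deg(g) = 1, so Bézout bound = 1.
Scan x ∈ F_5. For each x, list the y ∈ F_5 with f(x, y) ≡ 0 and those with g(x, y) ≡ 0 (mod 5); the common zeros in that column are the intersection.
  x = 0: f ≡ 0 at y ∈ {0}; g ≡ 0 at y ∈ ∅; common: ∅.
  x = 1: f ≡ 0 at y ∈ {4}; g ≡ 0 at y ∈ ∅; common: ∅.
  x = 2: f ≡ 0 at y ∈ {3}; g ≡ 0 at y ∈ {0, 1, 2, 3, 4}; common: {3}.
  x = 3: f ≡ 0 at y ∈ {2}; g ≡ 0 at y ∈ ∅; common: ∅.
  x = 4: f ≡ 0 at y ∈ {1}; g ≡ 0 at y ∈ ∅; common: ∅.
Collecting: common zeros = {(2, 3)}, so the count is 1.
Comparison with the Bézout bound: 1 ≤ 1 = deg(f)·deg(g), as expected for curves with no common component (the bound is attained).


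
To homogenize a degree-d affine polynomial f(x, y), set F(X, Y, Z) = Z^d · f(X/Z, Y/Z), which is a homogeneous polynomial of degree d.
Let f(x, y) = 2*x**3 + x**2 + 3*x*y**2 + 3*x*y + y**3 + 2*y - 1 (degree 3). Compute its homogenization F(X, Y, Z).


F(X, Y, Z) = 2*X**3 + X**2*Z + 3*X*Y**2 + 3*X*Y*Z + Y**3 + 2*Y*Z**2 - Z**3

deg(f) = 3.
Substitute x = X/Z, y = Y/Z into f, then multiply by Z^3.
  monomial 2·x^3·y^0 ↦ 2·X^3·Y^0·Z^0.
  monomial 1·x^2·y^0 ↦ 1·X^2·Y^0·Z^1.
  monomial 3·x^1·y^2 ↦ 3·X^1·Y^2·Z^0.
  monomial 3·x^1·y^1 ↦ 3·X^1·Y^1·Z^1.
  monomial 1·x^0·y^3 ↦ 1·X^0·Y^3·Z^0.
  monomial 2·x^0·y^1 ↦ 2·X^0·Y^1·Z^2.
  monomial -1·x^0·y^0 ↦ -1·X^0·Y^0·Z^3.
Collecting: F(X, Y, Z) = 2*X**3 + X**2*Z + 3*X*Y**2 + 3*X*Y*Z + Y**3 + 2*Y*Z**2 - Z**3.


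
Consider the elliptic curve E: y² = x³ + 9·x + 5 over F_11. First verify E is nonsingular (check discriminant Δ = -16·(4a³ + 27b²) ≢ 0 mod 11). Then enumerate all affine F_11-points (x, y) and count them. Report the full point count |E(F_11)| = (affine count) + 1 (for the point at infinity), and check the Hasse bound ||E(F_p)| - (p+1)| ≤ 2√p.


Affine points = {(0, 4), (0, 7), (1, 2), (1, 9), (2, 3), (2, 8), (3, 2), (3, 9), (6, 0), (7, 2), (7, 9), (9, 1), (9, 10)}; affine count = 13; |E(F_11)| = 14.

Discriminant check: Δ ∝ 4a³ + 27b² = 4·9³ + 27·5² = 4·729 + 27·25 ≡ 5 (mod 11). Nonzero ⇒ E is nonsingular.
For each x ∈ F_11, compute rhs = x³ + 9·x + 5 mod 11, then count y ∈ F_11 with y² ≡ rhs.
  x = 0: rhs = 5, matching y values: 4, 7 (2 points).
  x = 1: rhs = 4, matching y values: 2, 9 (2 points).
  x = 2: rhs = 9, matching y values: 3, 8 (2 points).
  x = 3: rhs = 4, matching y values: 2, 9 (2 points).
  x = 4: rhs = 6, matching y values: none (0 points).
  x = 5: rhs = 10, matching y values: none (0 points).
  x = 6: rhs = 0, matching y values: 0 (1 points).
  x = 7: rhs = 4, matching y values: 2, 9 (2 points).
  x = 8: rhs = 6, matching y values: none (0 points).
  x = 9: rhs = 1, matching y values: 1, 10 (2 points).
  x = 10: rhs = 6, matching y values: none (0 points).
Total affine count: 13.
Full point count |E(F_11)| = 13 + 1 = 14.
Hasse bound: |14 − (11+1)| = |2| = 2 ≤ 2√11 ≈ 6.6332 ✓.


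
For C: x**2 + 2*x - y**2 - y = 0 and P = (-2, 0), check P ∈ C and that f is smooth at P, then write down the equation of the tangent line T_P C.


Tangent line at P: -2*x - y - 4 = 0.

Step 1: f(-2, 0) = 0, so P lies on C.
Step 2: partial derivatives
  f_x(x, y) = 2*x + 2, f_y(x, y) = -2*y - 1.
  f_x(P) = -2, f_y(P) = -1 (gradient nonzero, so P is smooth).
Step 3: tangent line at P: -2·(x − -2) + -1·(y − 0) = 0.
Expanding: -2*x - y - 4 = 0.


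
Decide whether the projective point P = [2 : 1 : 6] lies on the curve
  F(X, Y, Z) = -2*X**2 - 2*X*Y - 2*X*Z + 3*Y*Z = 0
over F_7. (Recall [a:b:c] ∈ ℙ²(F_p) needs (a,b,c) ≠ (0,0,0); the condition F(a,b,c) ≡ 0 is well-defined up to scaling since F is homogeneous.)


F(2,1,6) ≡ 3 (mod 7); P is NOT on the curve.

Evaluate F(2, 1, 6) term-by-term (mod 7).
  -2*X**2 ↦ -2·4·1·1 = -8
  -2*X*Y ↦ -2·2·1·1 = -4
  -2*X*Z ↦ -2·2·1·6 = -24
  3*Y*Z ↦ 3·1·1·6 = 18
Sum: F(2, 1, 6) = (-8) + (-4) + (-24) + (18) = -18.
Reducing mod 7: -18 ≡ 3 (mod 7).
Since F(a, b, c) ≡ 3 ≠ 0 (mod 7), P does NOT lie on the curve.


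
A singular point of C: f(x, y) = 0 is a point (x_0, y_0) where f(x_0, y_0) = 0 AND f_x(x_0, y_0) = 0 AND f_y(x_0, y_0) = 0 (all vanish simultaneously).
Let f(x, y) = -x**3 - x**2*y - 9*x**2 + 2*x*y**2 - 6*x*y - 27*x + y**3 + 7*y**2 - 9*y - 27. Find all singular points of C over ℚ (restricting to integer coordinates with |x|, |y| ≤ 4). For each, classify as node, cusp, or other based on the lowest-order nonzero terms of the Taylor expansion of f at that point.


Singular points: {(-3, 0)}; classification: cusp.

Compute partial derivatives:
  f_x = -3*x**2 - 2*x*y - 18*x + 2*y**2 - 6*y - 27.
  f_y = -x**2 + 4*x*y - 6*x + 3*y**2 + 14*y - 9.
Scan x_0 ∈ {−4, ..., 4}. For each x_0, f_y(x_0, y) is a polynomial in y; find its integer roots y ∈ {−4, ..., 4}, then test f_x and f at those candidates.
  x = -4: f_y(-4, y) = 3*y**2 - 2*y - 1; vanishes at y ∈ {1}. (-4, 1): f_x = 1 ≠ 0.
  x = -3: f_y(-3, y) = 3*y**2 + 2*y; vanishes at y ∈ {0}. (-3, 0): f_x = 0, f = 0 — SINGULAR.
  x = -2: f_y(-2, y) = 3*y**2 + 6*y - 1; no integer root y with |y| ≤ 4.
  x = -1: f_y(-1, y) = 3*y**2 + 10*y - 4; no integer root y with |y| ≤ 4.
  x = 0: f_y(0, y) = 3*y**2 + 14*y - 9; no integer root y with |y| ≤ 4.
  x = 1: f_y(1, y) = 3*y**2 + 18*y - 16; no integer root y with |y| ≤ 4.
  x = 2: f_y(2, y) = 3*y**2 + 22*y - 25; vanishes at y ∈ {1}. (2, 1): f_x = -83 ≠ 0.
  x = 3: f_y(3, y) = 3*y**2 + 26*y - 36; no integer root y with |y| ≤ 4.
  x = 4: f_y(4, y) = 3*y**2 + 30*y - 49; no integer root y with |y| ≤ 4.
Only singular point on the grid: (-3, 0).
Classify: substitute x = -3 + u, y = 0 + v and expand: f = -u**3 - u**2*v + 2*u*v**2 + v**3 + v**2.
No constant or linear terms (consistent with a singular point). Quadratic part: v**2. Cubic part: -u**3 - u**2*v + 2*u*v**2 + v**3.
The quadratic part v**2 is a perfect square, so there is a single (double) tangent line v = 0, i.e. y = 0. Restricting the cubic part to that line (v = 0) leaves -u**3 ≠ 0, so f is not divisible by v and the branch is v² ≈ u**3 to lowest order — this is a cusp.
Classification: cusp.


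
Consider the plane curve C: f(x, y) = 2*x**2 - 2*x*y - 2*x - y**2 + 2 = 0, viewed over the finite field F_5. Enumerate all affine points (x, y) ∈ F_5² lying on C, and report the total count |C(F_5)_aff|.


Affine F_5-points: {(2, 3)}; count = 1.

For each of the 25 pairs (x, y) ∈ F_5², evaluate f(x, y) mod 5. Record the zeros.
  x = 0: [0↦2, 1↦1, 2↦3, 3↦3, 4↦1]  zeros at y ∈ ∅
  x = 1: [0↦2, 1↦4, 2↦4, 3↦2, 4↦3]  zeros at y ∈ ∅
  x = 2: [0↦1, 1↦1, 2↦4, 3↦0, 4↦4]  zeros at y ∈ {3}
  x = 3: [0↦4, 1↦2, 2↦3, 3↦2, 4↦4]  zeros at y ∈ ∅
  x = 4: [0↦1, 1↦2, 2↦1, 3↦3, 4↦3]  zeros at y ∈ ∅
Collecting zeros: affine points = {(2, 3)}.
Total count |C(F_5)_aff| = 1.


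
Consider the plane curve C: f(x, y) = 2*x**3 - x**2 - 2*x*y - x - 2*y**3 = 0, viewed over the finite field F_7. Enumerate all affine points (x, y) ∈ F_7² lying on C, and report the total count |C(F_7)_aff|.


Affine F_7-points: {(0, 0), (1, 0), (2, 2), (2, 3), (3, 0), (3, 2), (3, 5), (4, 1), (4, 5), (6, 2)}; count = 10.

For each of the 49 pairs (x, y) ∈ F_7², evaluate f(x, y) mod 7. Record the zeros.
  x = 0: [0↦0, 1↦5, 2↦5, 3↦2, 4↦5, 5↦2, 6↦2]  zeros at y ∈ {0}
  x = 1: [0↦0, 1↦3, 2↦1, 3↦3, 4↦4, 5↦6, 6↦4]  zeros at y ∈ {0}
  x = 2: [0↦3, 1↦4, 2↦0, 3↦0, 4↦6, 5↦6, 6↦2]  zeros at y ∈ {2, 3}
  x = 3: [0↦0, 1↦6, 2↦0, 3↦5, 4↦2, 5↦0, 6↦1]  zeros at y ∈ {0, 2, 5}
  x = 4: [0↦3, 1↦0, 2↦6, 3↦2, 4↦4, 5↦0, 6↦6]  zeros at y ∈ {1, 5}
  x = 5: [0↦3, 1↦5, 2↦2, 3↦3, 4↦3, 5↦4, 6↦1]  zeros at y ∈ ∅
  x = 6: [0↦5, 1↦5, 2↦0, 3↦6, 4↦4, 5↦3, 6↦5]  zeros at y ∈ {2}
Collecting zeros: affine points = {(0, 0), (1, 0), (2, 2), (2, 3), (3, 0), (3, 2), (3, 5), (4, 1), (4, 5), (6, 2)}.
Total count |C(F_7)_aff| = 10.


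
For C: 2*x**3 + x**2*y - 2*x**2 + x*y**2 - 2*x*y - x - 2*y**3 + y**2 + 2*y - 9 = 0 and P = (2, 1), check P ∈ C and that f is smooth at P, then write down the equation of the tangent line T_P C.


Tangent line at P: 18*x + 2*y - 38 = 0.

Step 1: f(2, 1) = 0, so P lies on C.
Step 2: partial derivatives
  f_x(x, y) = 6*x**2 + 2*x*y - 4*x + y**2 - 2*y - 1, f_y(x, y) = x**2 + 2*x*y - 2*x - 6*y**2 + 2*y + 2.
  f_x(P) = 18, f_y(P) = 2 (gradient nonzero, so P is smooth).
Step 3: tangent line at P: 18·(x − 2) + 2·(y − 1) = 0.
Expanding: 18*x + 2*y - 38 = 0.


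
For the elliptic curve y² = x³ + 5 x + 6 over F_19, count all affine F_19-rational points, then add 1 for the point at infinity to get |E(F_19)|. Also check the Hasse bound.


Affine points = {(0, 5), (0, 14), (2, 9), (2, 10), (5, 2), (5, 17), (6, 9), (6, 10), (7, 2), (7, 17), (8, 8), (8, 11), (9, 1), (9, 18), (10, 7), (10, 12), (11, 9), (11, 10), (13, 8), (13, 11), (15, 6), (15, 13), (17, 8), (17, 11), (18, 0)}; affine count = 25; |E(F_19)| = 26.

Discriminant check: Δ ∝ 4a³ + 27b² = 4·5³ + 27·6² = 4·125 + 27·36 ≡ 9 (mod 19). Nonzero ⇒ E is nonsingular.
For each x ∈ F_19, compute rhs = x³ + 5·x + 6 mod 19, then count y ∈ F_19 with y² ≡ rhs.
  x = 0: rhs = 6, matching y values: 5, 14 (2 points).
  x = 1: rhs = 12, matching y values: none (0 points).
  x = 2: rhs = 5, matching y values: 9, 10 (2 points).
  x = 3: rhs = 10, matching y values: none (0 points).
  x = 4: rhs = 14, matching y values: none (0 points).
  x = 5: rhs = 4, matching y values: 2, 17 (2 points).
  x = 6: rhs = 5, matching y values: 9, 10 (2 points).
  x = 7: rhs = 4, matching y values: 2, 17 (2 points).
  x = 8: rhs = 7, matching y values: 8, 11 (2 points).
  x = 9: rhs = 1, matching y values: 1, 18 (2 points).
  x = 10: rhs = 11, matching y values: 7, 12 (2 points).
  x = 11: rhs = 5, matching y values: 9, 10 (2 points).
  x = 12: rhs = 8, matching y values: none (0 points).
  x = 13: rhs = 7, matching y values: 8, 11 (2 points).
  x = 14: rhs = 8, matching y values: none (0 points).
  x = 15: rhs = 17, matching y values: 6, 13 (2 points).
  x = 16: rhs = 2, matching y values: none (0 points).
  x = 17: rhs = 7, matching y values: 8, 11 (2 points).
  x = 18: rhs = 0, matching y values: 0 (1 points).
Total affine count: 25.
Full point count |E(F_19)| = 25 + 1 = 26.
Hasse bound: |26 − (19+1)| = |6| = 6 ≤ 2√19 ≈ 8.7178 ✓.


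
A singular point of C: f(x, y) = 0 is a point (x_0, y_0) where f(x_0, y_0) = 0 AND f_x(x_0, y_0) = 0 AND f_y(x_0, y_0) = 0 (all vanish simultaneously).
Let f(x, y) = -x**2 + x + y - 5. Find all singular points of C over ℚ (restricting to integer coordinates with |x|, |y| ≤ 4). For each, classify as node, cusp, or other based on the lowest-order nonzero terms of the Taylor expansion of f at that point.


No singular points in the scanned grid; C is smooth there.

Compute partial derivatives:
  f_x = 1 - 2*x.
  f_y = 1.
f_y = 1 is a nonzero constant, so f_y never vanishes: no point (x, y) can satisfy f = f_x = f_y = 0. In particular no (x, y) ∈ {−4, ..., 4}² is singular; the curve is smooth.


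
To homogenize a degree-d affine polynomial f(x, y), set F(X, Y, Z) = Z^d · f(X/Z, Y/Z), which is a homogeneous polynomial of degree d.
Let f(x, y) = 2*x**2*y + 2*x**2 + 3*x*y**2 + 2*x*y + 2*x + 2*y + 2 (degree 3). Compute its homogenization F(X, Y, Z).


F(X, Y, Z) = 2*X**2*Y + 2*X**2*Z + 3*X*Y**2 + 2*X*Y*Z + 2*X*Z**2 + 2*Y*Z**2 + 2*Z**3

deg(f) = 3.
Substitute x = X/Z, y = Y/Z into f, then multiply by Z^3.
  monomial 2·x^2·y^1 ↦ 2·X^2·Y^1·Z^0.
  monomial 2·x^2·y^0 ↦ 2·X^2·Y^0·Z^1.
  monomial 3·x^1·y^2 ↦ 3·X^1·Y^2·Z^0.
  monomial 2·x^1·y^1 ↦ 2·X^1·Y^1·Z^1.
  monomial 2·x^1·y^0 ↦ 2·X^1·Y^0·Z^2.
  monomial 2·x^0·y^1 ↦ 2·X^0·Y^1·Z^2.
  monomial 2·x^0·y^0 ↦ 2·X^0·Y^0·Z^3.
Collecting: F(X, Y, Z) = 2*X**2*Y + 2*X**2*Z + 3*X*Y**2 + 2*X*Y*Z + 2*X*Z**2 + 2*Y*Z**2 + 2*Z**3.


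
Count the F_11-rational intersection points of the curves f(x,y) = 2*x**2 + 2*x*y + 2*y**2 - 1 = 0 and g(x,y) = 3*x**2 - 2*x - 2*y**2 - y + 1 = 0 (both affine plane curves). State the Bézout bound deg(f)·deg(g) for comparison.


Common zeros: {(9, 7)}; count = 1; Bézout bound = 4.

deg(f) = 2, deg(g) = 2, so Bézout bound = 4.
Scan x ∈ F_11. For each x, list the y ∈ F_11 with f(x, y) ≡ 0 and those with g(x, y) ≡ 0 (mod 11); the common zeros in that column are the intersection.
  x = 0: f ≡ 0 at y ∈ ∅; g ≡ 0 at y ∈ {6, 10}; common: ∅.
  x = 1: f ≡ 0 at y ∈ ∅; g ≡ 0 at y ∈ ∅; common: ∅.
  x = 2: f ≡ 0 at y ∈ {4, 5}; g ≡ 0 at y ∈ ∅; common: ∅.
  x = 3: f ≡ 0 at y ∈ ∅; g ≡ 0 at y ∈ {0, 5}; common: ∅.
  x = 4: f ≡ 0 at y ∈ {2, 5}; g ≡ 0 at y ∈ ∅; common: ∅.
  x = 5: f ≡ 0 at y ∈ {2, 4}; g ≡ 0 at y ∈ {0, 5}; common: ∅.
  x = 6: f ≡ 0 at y ∈ {7, 9}; g ≡ 0 at y ∈ ∅; common: ∅.
  x = 7: f ≡ 0 at y ∈ {6, 9}; g ≡ 0 at y ∈ ∅; common: ∅.
  x = 8: f ≡ 0 at y ∈ ∅; g ≡ 0 at y ∈ {6, 10}; common: ∅.
  x = 9: f ≡ 0 at y ∈ {6, 7}; g ≡ 0 at y ∈ {7, 9}; common: {7}.
  x = 10: f ≡ 0 at y ∈ ∅; g ≡ 0 at y ∈ {7, 9}; common: ∅.
Collecting: common zeros = {(9, 7)}, so the count is 1.
Comparison with the Bézout bound: 1 ≤ 4 = deg(f)·deg(g), as expected for curves with no common component (the affine F_11-count falls short of the bound because intersections may lie at infinity, over extension fields, or carry multiplicity).


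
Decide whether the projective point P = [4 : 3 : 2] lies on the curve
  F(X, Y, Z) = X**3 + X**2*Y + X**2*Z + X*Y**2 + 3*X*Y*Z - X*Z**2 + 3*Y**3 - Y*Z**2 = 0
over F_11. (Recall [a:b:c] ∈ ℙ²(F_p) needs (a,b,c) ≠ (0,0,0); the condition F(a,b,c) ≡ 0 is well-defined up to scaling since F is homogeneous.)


F(4,3,2) ≡ 8 (mod 11); P is NOT on the curve.

Evaluate F(4, 3, 2) term-by-term (mod 11).
  X**3 ↦ 1·64·1·1 = 64
  X**2*Y ↦ 1·16·3·1 = 48
  X**2*Z ↦ 1·16·1·2 = 32
  X*Y**2 ↦ 1·4·9·1 = 36
  3*X*Y*Z ↦ 3·4·3·2 = 72
  -X*Z**2 ↦ -1·4·1·4 = -16
  3*Y**3 ↦ 3·1·27·1 = 81
  -Y*Z**2 ↦ -1·1·3·4 = -12
Sum: F(4, 3, 2) = (64) + (48) + (32) + (36) + (72) + (-16) + (81) + (-12) = 305.
Reducing mod 11: 305 ≡ 8 (mod 11).
Since F(a, b, c) ≡ 8 ≠ 0 (mod 11), P does NOT lie on the curve.
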